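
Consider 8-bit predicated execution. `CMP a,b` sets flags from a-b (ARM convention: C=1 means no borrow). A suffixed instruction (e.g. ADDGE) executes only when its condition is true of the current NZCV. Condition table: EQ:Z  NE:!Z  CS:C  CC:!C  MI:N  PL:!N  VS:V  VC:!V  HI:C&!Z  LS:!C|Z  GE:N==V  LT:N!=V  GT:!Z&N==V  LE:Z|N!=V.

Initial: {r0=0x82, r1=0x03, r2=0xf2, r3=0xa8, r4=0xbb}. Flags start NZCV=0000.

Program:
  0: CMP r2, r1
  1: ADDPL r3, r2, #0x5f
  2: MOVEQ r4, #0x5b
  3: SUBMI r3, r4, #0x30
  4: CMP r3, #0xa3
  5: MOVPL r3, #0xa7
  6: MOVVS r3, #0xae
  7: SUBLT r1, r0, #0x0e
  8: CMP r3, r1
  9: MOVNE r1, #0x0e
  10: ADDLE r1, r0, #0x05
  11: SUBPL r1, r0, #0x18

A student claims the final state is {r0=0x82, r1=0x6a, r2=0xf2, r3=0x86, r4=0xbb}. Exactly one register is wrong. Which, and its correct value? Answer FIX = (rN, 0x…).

[0] flags=1010 → (cmp)
[1] flags=1010 PL?F → skip
[2] flags=1010 EQ?F → skip
[3] flags=1010 MI?T → r3=0x8b
[4] flags=1000 → (cmp)
[5] flags=1000 PL?F → skip
[6] flags=1000 VS?F → skip
[7] flags=1000 LT?T → r1=0x74
[8] flags=0011 → (cmp)
[9] flags=0011 NE?T → r1=0x0e
[10] flags=0011 LE?T → r1=0x87
[11] flags=0011 PL?T → r1=0x6a

FIX = (r3, 0x8b)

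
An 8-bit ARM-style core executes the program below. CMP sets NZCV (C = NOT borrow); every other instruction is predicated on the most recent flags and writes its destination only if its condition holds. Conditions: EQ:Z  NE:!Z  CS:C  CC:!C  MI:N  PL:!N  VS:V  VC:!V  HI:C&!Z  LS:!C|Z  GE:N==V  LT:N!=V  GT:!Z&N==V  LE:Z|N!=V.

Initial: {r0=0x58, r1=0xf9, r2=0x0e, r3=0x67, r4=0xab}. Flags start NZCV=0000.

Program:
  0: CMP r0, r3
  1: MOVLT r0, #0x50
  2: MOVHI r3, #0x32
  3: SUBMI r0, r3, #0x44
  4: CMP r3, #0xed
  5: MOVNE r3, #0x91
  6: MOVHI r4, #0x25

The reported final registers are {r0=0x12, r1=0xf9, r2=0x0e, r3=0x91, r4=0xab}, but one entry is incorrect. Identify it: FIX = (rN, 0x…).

FIX = (r0, 0x23)

0: ✓ CMP  NZCV=1000
1: ✓ MOVLT  r0←0x50
2: · MOVHI
3: ✓ SUBMI  r0←0x23
4: ✓ CMP  NZCV=0000
5: ✓ MOVNE  r3←0x91
6: · MOVHI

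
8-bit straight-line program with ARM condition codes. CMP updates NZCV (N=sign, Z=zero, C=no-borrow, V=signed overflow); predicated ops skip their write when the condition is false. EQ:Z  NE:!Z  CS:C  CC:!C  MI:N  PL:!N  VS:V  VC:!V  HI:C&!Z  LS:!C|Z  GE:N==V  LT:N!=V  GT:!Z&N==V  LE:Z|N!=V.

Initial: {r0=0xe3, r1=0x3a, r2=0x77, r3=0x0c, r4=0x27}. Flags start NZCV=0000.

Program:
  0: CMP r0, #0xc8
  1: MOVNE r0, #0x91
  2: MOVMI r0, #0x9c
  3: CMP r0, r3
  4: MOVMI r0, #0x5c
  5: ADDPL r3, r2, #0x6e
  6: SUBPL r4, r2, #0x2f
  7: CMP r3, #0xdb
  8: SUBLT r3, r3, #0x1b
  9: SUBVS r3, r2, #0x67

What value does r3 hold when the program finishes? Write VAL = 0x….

[0] flags=0010 → (cmp)
[1] flags=0010 NE?T → r0=0x91
[2] flags=0010 MI?F → skip
[3] flags=1010 → (cmp)
[4] flags=1010 MI?T → r0=0x5c
[5] flags=1010 PL?F → skip
[6] flags=1010 PL?F → skip
[7] flags=0000 → (cmp)
[8] flags=0000 LT?F → skip
[9] flags=0000 VS?F → skip

VAL = 0x0c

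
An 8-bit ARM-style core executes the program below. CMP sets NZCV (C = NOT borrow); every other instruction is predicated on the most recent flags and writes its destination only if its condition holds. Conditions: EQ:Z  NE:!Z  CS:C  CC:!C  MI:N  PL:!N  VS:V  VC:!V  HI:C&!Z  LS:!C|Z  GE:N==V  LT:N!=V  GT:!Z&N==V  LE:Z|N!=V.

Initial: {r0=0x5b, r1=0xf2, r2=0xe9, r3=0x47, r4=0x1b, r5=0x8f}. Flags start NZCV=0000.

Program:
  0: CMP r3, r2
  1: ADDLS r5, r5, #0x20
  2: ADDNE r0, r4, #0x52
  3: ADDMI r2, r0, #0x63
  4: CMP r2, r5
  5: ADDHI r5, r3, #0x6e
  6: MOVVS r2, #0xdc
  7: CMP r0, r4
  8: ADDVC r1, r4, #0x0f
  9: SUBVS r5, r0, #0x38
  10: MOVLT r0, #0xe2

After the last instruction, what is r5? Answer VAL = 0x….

VAL = 0xb5

[0] flags=0000 → (cmp)
[1] flags=0000 LS?T → r5=0xaf
[2] flags=0000 NE?T → r0=0x6d
[3] flags=0000 MI?F → skip
[4] flags=0010 → (cmp)
[5] flags=0010 HI?T → r5=0xb5
[6] flags=0010 VS?F → skip
[7] flags=0010 → (cmp)
[8] flags=0010 VC?T → r1=0x2a
[9] flags=0010 VS?F → skip
[10] flags=0010 LT?F → skip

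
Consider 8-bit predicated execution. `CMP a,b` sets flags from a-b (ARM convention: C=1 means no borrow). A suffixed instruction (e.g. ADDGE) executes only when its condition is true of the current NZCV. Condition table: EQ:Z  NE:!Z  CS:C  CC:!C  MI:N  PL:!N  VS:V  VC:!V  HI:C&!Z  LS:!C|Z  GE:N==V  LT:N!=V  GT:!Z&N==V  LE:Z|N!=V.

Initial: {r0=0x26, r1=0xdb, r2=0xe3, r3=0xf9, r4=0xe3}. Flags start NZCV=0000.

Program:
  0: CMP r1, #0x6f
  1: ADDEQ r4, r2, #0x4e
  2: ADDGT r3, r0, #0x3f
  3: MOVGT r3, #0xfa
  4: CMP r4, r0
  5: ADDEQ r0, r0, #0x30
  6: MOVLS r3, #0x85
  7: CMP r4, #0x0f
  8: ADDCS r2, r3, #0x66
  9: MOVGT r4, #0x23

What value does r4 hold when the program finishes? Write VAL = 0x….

VAL = 0xe3

0: ✓ CMP  NZCV=0011
1: · ADDEQ
2: · ADDGT
3: · MOVGT
4: ✓ CMP  NZCV=1010
5: · ADDEQ
6: · MOVLS
7: ✓ CMP  NZCV=1010
8: ✓ ADDCS  r2←0x5f
9: · MOVGT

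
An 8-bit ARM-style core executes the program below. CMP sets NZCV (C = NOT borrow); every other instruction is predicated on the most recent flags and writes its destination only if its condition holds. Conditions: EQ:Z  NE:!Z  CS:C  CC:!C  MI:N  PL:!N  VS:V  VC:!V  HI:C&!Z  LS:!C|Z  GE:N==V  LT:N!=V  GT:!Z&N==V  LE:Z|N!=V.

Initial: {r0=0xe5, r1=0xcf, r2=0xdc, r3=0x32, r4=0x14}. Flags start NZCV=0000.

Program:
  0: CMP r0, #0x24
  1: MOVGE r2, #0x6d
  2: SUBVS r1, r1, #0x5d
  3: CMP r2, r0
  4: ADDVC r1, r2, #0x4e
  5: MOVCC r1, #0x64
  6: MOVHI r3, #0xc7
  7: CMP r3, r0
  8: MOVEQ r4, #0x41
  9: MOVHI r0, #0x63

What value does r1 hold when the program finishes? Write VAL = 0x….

[0] flags=1010 → (cmp)
[1] flags=1010 GE?F → skip
[2] flags=1010 VS?F → skip
[3] flags=1000 → (cmp)
[4] flags=1000 VC?T → r1=0x2a
[5] flags=1000 CC?T → r1=0x64
[6] flags=1000 HI?F → skip
[7] flags=0000 → (cmp)
[8] flags=0000 EQ?F → skip
[9] flags=0000 HI?F → skip

VAL = 0x64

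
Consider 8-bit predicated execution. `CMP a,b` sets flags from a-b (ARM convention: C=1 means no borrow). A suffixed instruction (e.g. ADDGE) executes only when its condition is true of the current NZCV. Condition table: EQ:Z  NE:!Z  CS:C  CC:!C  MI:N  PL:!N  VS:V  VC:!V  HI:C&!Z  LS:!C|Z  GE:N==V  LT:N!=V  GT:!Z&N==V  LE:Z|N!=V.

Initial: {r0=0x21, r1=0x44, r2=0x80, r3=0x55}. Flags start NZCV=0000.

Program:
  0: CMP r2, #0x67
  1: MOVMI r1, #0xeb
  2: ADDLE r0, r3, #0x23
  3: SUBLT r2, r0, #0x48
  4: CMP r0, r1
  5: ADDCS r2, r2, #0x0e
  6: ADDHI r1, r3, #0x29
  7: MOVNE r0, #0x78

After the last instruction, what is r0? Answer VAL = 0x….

0: ✓ CMP  NZCV=0011
1: · MOVMI
2: ✓ ADDLE  r0←0x78
3: ✓ SUBLT  r2←0x30
4: ✓ CMP  NZCV=0010
5: ✓ ADDCS  r2←0x3e
6: ✓ ADDHI  r1←0x7e
7: ✓ MOVNE  r0←0x78

VAL = 0x78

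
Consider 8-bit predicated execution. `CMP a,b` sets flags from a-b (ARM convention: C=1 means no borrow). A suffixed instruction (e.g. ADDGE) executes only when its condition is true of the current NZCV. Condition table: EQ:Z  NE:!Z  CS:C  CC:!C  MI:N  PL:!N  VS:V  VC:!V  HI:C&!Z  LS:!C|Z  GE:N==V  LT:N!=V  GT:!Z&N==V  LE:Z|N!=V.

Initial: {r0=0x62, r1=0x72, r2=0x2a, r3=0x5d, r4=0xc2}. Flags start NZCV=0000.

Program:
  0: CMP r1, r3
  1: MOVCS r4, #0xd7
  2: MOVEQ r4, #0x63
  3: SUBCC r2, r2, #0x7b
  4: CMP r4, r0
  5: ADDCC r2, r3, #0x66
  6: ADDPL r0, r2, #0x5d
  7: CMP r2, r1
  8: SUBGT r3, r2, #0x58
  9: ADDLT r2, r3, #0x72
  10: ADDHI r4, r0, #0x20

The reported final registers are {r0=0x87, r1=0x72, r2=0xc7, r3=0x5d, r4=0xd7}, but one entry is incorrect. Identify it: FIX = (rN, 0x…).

FIX = (r2, 0xcf)

[0] flags=0010 → (cmp)
[1] flags=0010 CS?T → r4=0xd7
[2] flags=0010 EQ?F → skip
[3] flags=0010 CC?F → skip
[4] flags=0011 → (cmp)
[5] flags=0011 CC?F → skip
[6] flags=0011 PL?T → r0=0x87
[7] flags=1000 → (cmp)
[8] flags=1000 GT?F → skip
[9] flags=1000 LT?T → r2=0xcf
[10] flags=1000 HI?F → skip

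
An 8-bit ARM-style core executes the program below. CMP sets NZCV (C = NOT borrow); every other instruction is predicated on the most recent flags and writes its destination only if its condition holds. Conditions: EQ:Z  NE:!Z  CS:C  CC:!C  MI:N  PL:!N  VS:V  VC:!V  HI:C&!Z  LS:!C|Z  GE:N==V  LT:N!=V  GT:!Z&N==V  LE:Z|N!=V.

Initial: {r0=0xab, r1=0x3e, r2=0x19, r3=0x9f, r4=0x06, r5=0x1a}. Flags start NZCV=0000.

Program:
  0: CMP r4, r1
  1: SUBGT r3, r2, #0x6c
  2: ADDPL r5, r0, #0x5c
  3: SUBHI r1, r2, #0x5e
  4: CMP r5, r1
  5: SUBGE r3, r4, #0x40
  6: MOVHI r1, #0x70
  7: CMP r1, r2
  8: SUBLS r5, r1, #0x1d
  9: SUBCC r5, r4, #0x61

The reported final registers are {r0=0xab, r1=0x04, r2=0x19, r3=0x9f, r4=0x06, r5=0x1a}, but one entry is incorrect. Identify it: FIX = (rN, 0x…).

0: ✓ CMP  NZCV=1000
1: · SUBGT
2: · ADDPL
3: · SUBHI
4: ✓ CMP  NZCV=1000
5: · SUBGE
6: · MOVHI
7: ✓ CMP  NZCV=0010
8: · SUBLS
9: · SUBCC

FIX = (r1, 0x3e)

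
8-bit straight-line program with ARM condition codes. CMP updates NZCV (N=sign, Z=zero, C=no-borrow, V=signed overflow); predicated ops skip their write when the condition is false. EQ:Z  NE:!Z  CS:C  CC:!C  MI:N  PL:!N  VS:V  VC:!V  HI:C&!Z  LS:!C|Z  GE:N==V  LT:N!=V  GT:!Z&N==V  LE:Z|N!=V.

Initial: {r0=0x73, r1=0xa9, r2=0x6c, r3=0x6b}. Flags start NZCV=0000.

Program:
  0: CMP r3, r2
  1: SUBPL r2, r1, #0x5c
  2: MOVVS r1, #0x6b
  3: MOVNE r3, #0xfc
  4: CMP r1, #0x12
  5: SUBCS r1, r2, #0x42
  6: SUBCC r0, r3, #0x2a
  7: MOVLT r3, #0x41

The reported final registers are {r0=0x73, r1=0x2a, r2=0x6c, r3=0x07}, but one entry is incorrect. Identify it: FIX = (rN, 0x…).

[0] flags=1000 → (cmp)
[1] flags=1000 PL?F → skip
[2] flags=1000 VS?F → skip
[3] flags=1000 NE?T → r3=0xfc
[4] flags=1010 → (cmp)
[5] flags=1010 CS?T → r1=0x2a
[6] flags=1010 CC?F → skip
[7] flags=1010 LT?T → r3=0x41

FIX = (r3, 0x41)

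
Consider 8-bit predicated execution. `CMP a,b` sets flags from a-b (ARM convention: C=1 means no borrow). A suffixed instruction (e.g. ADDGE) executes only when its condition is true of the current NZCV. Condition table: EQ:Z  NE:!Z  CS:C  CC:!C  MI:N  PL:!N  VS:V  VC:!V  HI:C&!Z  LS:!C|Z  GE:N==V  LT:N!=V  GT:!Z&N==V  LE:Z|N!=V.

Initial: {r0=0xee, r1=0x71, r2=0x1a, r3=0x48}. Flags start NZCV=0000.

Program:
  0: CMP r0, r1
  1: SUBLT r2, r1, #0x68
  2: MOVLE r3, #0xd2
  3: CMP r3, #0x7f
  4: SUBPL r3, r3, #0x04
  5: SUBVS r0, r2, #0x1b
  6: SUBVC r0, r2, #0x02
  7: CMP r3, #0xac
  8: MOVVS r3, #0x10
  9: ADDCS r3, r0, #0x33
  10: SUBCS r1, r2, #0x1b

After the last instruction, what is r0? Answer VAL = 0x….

VAL = 0xee

[0] flags=0011 → (cmp)
[1] flags=0011 LT?T → r2=0x09
[2] flags=0011 LE?T → r3=0xd2
[3] flags=0011 → (cmp)
[4] flags=0011 PL?T → r3=0xce
[5] flags=0011 VS?T → r0=0xee
[6] flags=0011 VC?F → skip
[7] flags=0010 → (cmp)
[8] flags=0010 VS?F → skip
[9] flags=0010 CS?T → r3=0x21
[10] flags=0010 CS?T → r1=0xee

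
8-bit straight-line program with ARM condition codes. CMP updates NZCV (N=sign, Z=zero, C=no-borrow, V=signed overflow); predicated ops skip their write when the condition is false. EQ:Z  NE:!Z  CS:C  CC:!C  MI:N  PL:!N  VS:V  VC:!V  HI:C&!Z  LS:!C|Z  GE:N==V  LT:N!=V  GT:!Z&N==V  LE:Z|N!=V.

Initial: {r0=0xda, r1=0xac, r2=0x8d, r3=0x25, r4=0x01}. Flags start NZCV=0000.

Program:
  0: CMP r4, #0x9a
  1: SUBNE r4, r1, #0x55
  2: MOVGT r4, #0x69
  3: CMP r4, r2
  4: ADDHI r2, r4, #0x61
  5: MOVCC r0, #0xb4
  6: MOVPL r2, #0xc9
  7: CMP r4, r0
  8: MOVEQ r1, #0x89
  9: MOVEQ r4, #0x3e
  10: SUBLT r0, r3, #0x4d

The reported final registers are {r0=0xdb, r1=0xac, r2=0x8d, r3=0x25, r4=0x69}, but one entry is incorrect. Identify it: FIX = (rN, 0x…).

FIX = (r0, 0xb4)

0: ✓ CMP  NZCV=0000
1: ✓ SUBNE  r4←0x57
2: ✓ MOVGT  r4←0x69
3: ✓ CMP  NZCV=1001
4: · ADDHI
5: ✓ MOVCC  r0←0xb4
6: · MOVPL
7: ✓ CMP  NZCV=1001
8: · MOVEQ
9: · MOVEQ
10: · SUBLT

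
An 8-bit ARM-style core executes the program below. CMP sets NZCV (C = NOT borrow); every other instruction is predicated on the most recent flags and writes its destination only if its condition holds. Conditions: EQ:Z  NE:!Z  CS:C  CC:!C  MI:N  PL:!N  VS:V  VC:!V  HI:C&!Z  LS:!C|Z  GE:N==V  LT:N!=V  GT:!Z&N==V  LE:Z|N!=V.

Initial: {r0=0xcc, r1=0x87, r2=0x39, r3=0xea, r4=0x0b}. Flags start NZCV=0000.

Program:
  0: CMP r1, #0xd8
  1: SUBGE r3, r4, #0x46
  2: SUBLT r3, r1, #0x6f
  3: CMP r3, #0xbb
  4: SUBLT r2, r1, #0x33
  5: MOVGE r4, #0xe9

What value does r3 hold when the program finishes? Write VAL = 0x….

0: ✓ CMP  NZCV=1000
1: · SUBGE
2: ✓ SUBLT  r3←0x18
3: ✓ CMP  NZCV=0000
4: · SUBLT
5: ✓ MOVGE  r4←0xe9

VAL = 0x18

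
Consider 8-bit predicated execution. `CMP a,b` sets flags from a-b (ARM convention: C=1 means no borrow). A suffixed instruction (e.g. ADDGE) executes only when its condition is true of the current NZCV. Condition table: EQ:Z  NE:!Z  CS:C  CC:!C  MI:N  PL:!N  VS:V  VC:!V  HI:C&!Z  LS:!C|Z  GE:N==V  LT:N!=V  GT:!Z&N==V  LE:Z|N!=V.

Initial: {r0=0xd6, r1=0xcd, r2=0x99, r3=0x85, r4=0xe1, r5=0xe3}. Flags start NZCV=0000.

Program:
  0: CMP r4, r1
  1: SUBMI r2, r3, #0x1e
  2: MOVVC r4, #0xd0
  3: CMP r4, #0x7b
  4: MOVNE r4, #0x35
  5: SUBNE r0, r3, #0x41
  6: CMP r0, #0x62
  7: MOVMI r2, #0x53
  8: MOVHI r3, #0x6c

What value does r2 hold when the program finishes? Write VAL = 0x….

VAL = 0x53

[0] flags=0010 → (cmp)
[1] flags=0010 MI?F → skip
[2] flags=0010 VC?T → r4=0xd0
[3] flags=0011 → (cmp)
[4] flags=0011 NE?T → r4=0x35
[5] flags=0011 NE?T → r0=0x44
[6] flags=1000 → (cmp)
[7] flags=1000 MI?T → r2=0x53
[8] flags=1000 HI?F → skip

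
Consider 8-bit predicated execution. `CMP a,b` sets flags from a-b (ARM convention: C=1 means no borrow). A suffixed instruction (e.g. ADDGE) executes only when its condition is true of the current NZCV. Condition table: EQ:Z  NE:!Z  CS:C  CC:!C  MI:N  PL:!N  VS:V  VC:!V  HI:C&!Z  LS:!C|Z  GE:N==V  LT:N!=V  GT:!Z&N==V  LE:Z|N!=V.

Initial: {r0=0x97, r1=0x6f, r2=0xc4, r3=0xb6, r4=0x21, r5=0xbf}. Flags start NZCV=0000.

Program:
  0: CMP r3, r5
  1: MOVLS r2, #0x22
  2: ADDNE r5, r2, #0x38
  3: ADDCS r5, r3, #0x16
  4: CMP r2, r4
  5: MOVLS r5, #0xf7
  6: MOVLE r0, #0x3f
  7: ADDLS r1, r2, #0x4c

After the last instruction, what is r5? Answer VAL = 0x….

VAL = 0x5a

0: ✓ CMP  NZCV=1000
1: ✓ MOVLS  r2←0x22
2: ✓ ADDNE  r5←0x5a
3: · ADDCS
4: ✓ CMP  NZCV=0010
5: · MOVLS
6: · MOVLE
7: · ADDLS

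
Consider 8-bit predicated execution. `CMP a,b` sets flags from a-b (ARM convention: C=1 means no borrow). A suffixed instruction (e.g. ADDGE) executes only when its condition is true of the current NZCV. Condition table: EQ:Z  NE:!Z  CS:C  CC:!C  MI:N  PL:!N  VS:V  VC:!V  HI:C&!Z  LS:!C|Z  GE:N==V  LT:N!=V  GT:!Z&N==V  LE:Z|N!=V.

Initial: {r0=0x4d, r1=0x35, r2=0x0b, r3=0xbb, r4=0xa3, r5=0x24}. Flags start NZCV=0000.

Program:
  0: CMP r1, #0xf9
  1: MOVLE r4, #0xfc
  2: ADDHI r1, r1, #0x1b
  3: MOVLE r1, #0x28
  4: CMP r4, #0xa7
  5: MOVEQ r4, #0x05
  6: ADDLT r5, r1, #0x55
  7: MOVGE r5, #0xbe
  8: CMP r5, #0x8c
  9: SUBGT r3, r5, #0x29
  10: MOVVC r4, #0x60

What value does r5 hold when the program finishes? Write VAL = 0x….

[0] flags=0000 → (cmp)
[1] flags=0000 LE?F → skip
[2] flags=0000 HI?F → skip
[3] flags=0000 LE?F → skip
[4] flags=1000 → (cmp)
[5] flags=1000 EQ?F → skip
[6] flags=1000 LT?T → r5=0x8a
[7] flags=1000 GE?F → skip
[8] flags=1000 → (cmp)
[9] flags=1000 GT?F → skip
[10] flags=1000 VC?T → r4=0x60

VAL = 0x8a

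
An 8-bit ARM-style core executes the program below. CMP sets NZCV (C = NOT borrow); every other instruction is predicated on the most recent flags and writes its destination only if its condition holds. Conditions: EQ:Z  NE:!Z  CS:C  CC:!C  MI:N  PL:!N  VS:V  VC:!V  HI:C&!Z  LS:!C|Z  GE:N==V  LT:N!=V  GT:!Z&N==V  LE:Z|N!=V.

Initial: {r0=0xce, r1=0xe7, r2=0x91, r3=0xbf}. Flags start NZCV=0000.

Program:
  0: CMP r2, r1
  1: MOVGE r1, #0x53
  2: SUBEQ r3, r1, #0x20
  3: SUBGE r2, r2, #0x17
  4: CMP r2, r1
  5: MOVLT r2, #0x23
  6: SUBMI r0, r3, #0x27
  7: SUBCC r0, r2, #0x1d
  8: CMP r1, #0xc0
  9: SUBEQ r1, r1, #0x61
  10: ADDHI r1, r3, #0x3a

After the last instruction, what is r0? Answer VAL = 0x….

[0] flags=1000 → (cmp)
[1] flags=1000 GE?F → skip
[2] flags=1000 EQ?F → skip
[3] flags=1000 GE?F → skip
[4] flags=1000 → (cmp)
[5] flags=1000 LT?T → r2=0x23
[6] flags=1000 MI?T → r0=0x98
[7] flags=1000 CC?T → r0=0x06
[8] flags=0010 → (cmp)
[9] flags=0010 EQ?F → skip
[10] flags=0010 HI?T → r1=0xf9

VAL = 0x06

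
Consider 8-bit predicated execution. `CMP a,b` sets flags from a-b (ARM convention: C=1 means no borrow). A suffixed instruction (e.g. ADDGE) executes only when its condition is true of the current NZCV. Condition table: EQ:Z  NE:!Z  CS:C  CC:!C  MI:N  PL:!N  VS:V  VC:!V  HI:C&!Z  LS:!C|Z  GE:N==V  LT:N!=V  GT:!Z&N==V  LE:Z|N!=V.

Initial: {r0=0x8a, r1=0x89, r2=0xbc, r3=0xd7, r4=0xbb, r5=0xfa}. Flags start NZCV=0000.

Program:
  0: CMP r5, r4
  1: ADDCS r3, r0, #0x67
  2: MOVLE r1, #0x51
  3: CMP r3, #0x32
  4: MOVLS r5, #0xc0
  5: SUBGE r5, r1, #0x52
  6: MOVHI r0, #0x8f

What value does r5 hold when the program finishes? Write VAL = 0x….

0: ✓ CMP  NZCV=0010
1: ✓ ADDCS  r3←0xf1
2: · MOVLE
3: ✓ CMP  NZCV=1010
4: · MOVLS
5: · SUBGE
6: ✓ MOVHI  r0←0x8f

VAL = 0xfa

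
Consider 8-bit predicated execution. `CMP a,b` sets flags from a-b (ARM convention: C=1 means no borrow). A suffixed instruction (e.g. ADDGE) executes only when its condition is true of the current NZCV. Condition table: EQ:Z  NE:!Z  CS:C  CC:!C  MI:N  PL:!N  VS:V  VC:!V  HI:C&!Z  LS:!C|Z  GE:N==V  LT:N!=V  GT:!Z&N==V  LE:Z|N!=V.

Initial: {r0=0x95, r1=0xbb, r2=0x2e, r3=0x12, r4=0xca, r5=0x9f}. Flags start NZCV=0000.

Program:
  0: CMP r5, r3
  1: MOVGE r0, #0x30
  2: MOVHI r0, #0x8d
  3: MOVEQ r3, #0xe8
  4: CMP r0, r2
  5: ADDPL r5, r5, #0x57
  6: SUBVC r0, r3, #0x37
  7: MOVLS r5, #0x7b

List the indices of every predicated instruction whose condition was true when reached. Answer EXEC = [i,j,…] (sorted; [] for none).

0: ✓ CMP  NZCV=1010
1: · MOVGE
2: ✓ MOVHI  r0←0x8d
3: · MOVEQ
4: ✓ CMP  NZCV=0011
5: ✓ ADDPL  r5←0xf6
6: · SUBVC
7: · MOVLS

EXEC = [2,5]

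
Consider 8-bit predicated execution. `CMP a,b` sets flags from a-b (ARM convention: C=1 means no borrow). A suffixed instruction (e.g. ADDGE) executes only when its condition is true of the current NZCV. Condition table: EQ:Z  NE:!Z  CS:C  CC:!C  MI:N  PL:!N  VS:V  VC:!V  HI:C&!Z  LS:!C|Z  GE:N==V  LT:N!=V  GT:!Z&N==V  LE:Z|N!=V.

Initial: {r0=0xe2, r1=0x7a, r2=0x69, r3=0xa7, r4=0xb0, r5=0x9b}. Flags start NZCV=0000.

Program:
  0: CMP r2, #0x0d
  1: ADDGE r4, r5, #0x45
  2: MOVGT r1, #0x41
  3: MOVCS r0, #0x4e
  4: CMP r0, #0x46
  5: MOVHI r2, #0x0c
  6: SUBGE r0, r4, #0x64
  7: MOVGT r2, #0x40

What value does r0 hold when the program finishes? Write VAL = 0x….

VAL = 0x7c

[0] flags=0010 → (cmp)
[1] flags=0010 GE?T → r4=0xe0
[2] flags=0010 GT?T → r1=0x41
[3] flags=0010 CS?T → r0=0x4e
[4] flags=0010 → (cmp)
[5] flags=0010 HI?T → r2=0x0c
[6] flags=0010 GE?T → r0=0x7c
[7] flags=0010 GT?T → r2=0x40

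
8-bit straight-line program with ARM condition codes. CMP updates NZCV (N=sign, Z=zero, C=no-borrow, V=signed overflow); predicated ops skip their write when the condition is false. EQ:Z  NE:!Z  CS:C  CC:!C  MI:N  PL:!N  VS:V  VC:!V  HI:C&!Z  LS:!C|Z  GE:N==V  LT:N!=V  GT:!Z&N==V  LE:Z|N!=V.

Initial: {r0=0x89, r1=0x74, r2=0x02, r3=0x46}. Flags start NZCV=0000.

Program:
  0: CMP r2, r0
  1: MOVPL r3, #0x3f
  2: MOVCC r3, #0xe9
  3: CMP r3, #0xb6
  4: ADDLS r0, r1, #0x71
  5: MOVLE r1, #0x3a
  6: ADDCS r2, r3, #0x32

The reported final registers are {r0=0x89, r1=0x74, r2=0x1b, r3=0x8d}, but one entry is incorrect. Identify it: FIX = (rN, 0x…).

0: ✓ CMP  NZCV=0000
1: ✓ MOVPL  r3←0x3f
2: ✓ MOVCC  r3←0xe9
3: ✓ CMP  NZCV=0010
4: · ADDLS
5: · MOVLE
6: ✓ ADDCS  r2←0x1b

FIX = (r3, 0xe9)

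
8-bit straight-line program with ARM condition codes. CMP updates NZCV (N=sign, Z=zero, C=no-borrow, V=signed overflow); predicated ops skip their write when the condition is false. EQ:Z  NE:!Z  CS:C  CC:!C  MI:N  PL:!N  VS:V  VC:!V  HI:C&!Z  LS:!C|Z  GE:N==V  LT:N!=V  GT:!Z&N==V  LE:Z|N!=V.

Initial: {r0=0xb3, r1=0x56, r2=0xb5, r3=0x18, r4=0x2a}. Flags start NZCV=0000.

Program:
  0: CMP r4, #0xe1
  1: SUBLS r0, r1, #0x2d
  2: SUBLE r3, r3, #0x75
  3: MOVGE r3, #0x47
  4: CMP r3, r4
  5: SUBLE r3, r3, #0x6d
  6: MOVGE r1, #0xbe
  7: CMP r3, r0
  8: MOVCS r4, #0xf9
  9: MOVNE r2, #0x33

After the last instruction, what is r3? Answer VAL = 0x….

VAL = 0x47

[0] flags=0000 → (cmp)
[1] flags=0000 LS?T → r0=0x29
[2] flags=0000 LE?F → skip
[3] flags=0000 GE?T → r3=0x47
[4] flags=0010 → (cmp)
[5] flags=0010 LE?F → skip
[6] flags=0010 GE?T → r1=0xbe
[7] flags=0010 → (cmp)
[8] flags=0010 CS?T → r4=0xf9
[9] flags=0010 NE?T → r2=0x33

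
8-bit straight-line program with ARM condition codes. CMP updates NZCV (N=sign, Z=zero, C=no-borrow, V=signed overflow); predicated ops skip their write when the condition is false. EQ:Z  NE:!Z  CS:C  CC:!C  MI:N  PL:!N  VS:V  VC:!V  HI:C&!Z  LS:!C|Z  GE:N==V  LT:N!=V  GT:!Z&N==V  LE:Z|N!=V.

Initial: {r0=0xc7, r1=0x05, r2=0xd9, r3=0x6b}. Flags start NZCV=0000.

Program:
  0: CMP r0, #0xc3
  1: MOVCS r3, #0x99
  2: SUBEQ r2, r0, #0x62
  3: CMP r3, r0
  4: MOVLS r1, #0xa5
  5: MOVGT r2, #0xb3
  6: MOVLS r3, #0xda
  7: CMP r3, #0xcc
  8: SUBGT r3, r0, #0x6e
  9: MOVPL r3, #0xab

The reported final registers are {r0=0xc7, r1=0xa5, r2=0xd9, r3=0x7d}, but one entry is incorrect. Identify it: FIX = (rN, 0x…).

FIX = (r3, 0xab)

0: ✓ CMP  NZCV=0010
1: ✓ MOVCS  r3←0x99
2: · SUBEQ
3: ✓ CMP  NZCV=1000
4: ✓ MOVLS  r1←0xa5
5: · MOVGT
6: ✓ MOVLS  r3←0xda
7: ✓ CMP  NZCV=0010
8: ✓ SUBGT  r3←0x59
9: ✓ MOVPL  r3←0xab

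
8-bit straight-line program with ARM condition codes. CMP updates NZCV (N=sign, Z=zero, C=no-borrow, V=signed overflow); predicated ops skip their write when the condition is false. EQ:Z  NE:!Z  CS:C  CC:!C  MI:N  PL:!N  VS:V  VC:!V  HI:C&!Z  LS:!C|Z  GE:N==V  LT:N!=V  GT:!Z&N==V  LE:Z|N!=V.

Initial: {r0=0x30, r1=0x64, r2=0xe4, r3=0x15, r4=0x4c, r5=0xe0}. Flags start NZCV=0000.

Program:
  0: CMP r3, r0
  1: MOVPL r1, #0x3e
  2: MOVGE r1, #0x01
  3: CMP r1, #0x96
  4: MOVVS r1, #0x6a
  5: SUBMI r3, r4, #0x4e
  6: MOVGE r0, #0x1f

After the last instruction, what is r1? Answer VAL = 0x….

VAL = 0x6a

0: ✓ CMP  NZCV=1000
1: · MOVPL
2: · MOVGE
3: ✓ CMP  NZCV=1001
4: ✓ MOVVS  r1←0x6a
5: ✓ SUBMI  r3←0xfe
6: ✓ MOVGE  r0←0x1f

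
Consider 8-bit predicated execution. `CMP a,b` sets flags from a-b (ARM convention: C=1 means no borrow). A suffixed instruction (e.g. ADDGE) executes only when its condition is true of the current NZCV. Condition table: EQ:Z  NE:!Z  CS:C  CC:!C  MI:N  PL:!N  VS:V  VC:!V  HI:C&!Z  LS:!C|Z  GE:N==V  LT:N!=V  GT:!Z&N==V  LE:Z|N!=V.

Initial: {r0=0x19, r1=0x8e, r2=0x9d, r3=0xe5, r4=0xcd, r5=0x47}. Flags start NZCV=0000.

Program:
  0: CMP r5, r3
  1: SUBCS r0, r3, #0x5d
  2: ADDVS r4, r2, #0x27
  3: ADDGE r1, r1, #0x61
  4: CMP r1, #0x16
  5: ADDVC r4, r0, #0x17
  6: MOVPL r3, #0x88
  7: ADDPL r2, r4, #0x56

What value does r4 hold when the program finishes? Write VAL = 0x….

VAL = 0x30

0: ✓ CMP  NZCV=0000
1: · SUBCS
2: · ADDVS
3: ✓ ADDGE  r1←0xef
4: ✓ CMP  NZCV=1010
5: ✓ ADDVC  r4←0x30
6: · MOVPL
7: · ADDPL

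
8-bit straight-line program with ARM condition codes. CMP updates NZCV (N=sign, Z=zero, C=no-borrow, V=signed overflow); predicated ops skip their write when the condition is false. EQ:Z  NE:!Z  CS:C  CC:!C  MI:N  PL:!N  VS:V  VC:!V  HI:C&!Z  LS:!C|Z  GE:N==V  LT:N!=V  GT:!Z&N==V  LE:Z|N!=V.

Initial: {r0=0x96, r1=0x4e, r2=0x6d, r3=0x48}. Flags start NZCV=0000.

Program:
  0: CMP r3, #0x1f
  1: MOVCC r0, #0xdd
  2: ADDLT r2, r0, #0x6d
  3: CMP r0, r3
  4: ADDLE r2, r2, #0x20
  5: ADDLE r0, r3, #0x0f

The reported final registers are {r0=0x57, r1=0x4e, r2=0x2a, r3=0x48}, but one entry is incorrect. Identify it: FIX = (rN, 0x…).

FIX = (r2, 0x8d)

0: ✓ CMP  NZCV=0010
1: · MOVCC
2: · ADDLT
3: ✓ CMP  NZCV=0011
4: ✓ ADDLE  r2←0x8d
5: ✓ ADDLE  r0←0x57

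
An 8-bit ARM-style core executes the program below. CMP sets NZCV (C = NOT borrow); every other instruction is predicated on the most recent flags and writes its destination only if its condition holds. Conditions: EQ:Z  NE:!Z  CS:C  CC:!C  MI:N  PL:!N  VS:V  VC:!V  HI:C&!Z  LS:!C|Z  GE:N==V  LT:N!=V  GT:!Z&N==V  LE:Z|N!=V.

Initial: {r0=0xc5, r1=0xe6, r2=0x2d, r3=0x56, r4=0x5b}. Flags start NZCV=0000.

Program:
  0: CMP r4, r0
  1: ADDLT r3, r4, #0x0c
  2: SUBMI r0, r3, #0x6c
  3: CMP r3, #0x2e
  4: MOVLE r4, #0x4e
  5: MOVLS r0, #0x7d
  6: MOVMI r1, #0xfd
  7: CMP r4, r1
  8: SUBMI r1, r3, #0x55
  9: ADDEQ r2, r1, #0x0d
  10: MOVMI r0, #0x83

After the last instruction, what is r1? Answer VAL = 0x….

[0] flags=1001 → (cmp)
[1] flags=1001 LT?F → skip
[2] flags=1001 MI?T → r0=0xea
[3] flags=0010 → (cmp)
[4] flags=0010 LE?F → skip
[5] flags=0010 LS?F → skip
[6] flags=0010 MI?F → skip
[7] flags=0000 → (cmp)
[8] flags=0000 MI?F → skip
[9] flags=0000 EQ?F → skip
[10] flags=0000 MI?F → skip

VAL = 0xe6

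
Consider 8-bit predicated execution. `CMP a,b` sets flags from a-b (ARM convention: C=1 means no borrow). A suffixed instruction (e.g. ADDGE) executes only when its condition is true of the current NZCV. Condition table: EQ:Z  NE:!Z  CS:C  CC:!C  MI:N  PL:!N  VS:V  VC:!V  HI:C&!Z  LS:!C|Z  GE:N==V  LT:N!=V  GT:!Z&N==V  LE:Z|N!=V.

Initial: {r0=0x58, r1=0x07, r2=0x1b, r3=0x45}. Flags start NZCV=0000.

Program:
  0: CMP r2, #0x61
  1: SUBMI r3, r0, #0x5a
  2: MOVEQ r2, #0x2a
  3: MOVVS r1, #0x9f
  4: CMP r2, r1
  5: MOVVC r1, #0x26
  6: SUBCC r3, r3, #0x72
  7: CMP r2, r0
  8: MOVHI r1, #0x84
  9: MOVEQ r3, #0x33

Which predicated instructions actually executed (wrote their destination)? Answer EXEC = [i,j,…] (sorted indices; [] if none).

[0] flags=1000 → (cmp)
[1] flags=1000 MI?T → r3=0xfe
[2] flags=1000 EQ?F → skip
[3] flags=1000 VS?F → skip
[4] flags=0010 → (cmp)
[5] flags=0010 VC?T → r1=0x26
[6] flags=0010 CC?F → skip
[7] flags=1000 → (cmp)
[8] flags=1000 HI?F → skip
[9] flags=1000 EQ?F → skip

EXEC = [1,5]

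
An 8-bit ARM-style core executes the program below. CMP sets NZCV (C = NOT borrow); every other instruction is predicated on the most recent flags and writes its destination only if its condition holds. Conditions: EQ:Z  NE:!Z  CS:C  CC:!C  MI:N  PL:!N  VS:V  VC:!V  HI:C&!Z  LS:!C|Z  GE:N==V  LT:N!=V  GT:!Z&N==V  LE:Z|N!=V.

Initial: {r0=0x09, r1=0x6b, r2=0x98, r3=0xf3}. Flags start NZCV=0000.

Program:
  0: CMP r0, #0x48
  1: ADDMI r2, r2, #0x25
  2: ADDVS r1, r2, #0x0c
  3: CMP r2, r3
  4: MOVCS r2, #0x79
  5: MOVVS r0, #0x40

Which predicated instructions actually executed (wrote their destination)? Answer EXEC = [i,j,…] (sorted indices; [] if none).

0: ✓ CMP  NZCV=1000
1: ✓ ADDMI  r2←0xbd
2: · ADDVS
3: ✓ CMP  NZCV=1000
4: · MOVCS
5: · MOVVS

EXEC = [1]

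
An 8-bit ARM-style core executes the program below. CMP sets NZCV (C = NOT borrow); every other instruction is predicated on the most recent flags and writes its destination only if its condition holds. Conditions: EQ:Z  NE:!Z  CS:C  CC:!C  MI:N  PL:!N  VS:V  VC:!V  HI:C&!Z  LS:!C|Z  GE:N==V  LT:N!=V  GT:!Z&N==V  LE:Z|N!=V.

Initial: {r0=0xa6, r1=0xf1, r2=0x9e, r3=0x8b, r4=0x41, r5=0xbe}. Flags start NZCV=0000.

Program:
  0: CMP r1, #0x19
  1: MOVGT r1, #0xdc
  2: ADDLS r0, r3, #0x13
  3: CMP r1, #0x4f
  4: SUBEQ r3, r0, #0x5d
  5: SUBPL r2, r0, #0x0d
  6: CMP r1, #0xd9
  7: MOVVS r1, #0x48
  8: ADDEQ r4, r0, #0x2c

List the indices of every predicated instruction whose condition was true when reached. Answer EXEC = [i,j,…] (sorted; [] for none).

0: ✓ CMP  NZCV=1010
1: · MOVGT
2: · ADDLS
3: ✓ CMP  NZCV=1010
4: · SUBEQ
5: · SUBPL
6: ✓ CMP  NZCV=0010
7: · MOVVS
8: · ADDEQ

EXEC = []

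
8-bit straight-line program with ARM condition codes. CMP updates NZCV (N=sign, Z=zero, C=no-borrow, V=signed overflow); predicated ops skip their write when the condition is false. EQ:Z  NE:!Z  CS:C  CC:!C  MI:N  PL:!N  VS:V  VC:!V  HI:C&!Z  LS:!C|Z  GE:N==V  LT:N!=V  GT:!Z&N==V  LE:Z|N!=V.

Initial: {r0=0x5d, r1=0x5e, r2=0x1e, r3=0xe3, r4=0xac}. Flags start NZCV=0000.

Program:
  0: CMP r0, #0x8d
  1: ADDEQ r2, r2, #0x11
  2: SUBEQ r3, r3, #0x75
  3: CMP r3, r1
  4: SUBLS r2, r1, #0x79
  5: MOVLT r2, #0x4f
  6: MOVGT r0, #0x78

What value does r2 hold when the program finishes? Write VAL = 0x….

VAL = 0x4f

[0] flags=1001 → (cmp)
[1] flags=1001 EQ?F → skip
[2] flags=1001 EQ?F → skip
[3] flags=1010 → (cmp)
[4] flags=1010 LS?F → skip
[5] flags=1010 LT?T → r2=0x4f
[6] flags=1010 GT?F → skip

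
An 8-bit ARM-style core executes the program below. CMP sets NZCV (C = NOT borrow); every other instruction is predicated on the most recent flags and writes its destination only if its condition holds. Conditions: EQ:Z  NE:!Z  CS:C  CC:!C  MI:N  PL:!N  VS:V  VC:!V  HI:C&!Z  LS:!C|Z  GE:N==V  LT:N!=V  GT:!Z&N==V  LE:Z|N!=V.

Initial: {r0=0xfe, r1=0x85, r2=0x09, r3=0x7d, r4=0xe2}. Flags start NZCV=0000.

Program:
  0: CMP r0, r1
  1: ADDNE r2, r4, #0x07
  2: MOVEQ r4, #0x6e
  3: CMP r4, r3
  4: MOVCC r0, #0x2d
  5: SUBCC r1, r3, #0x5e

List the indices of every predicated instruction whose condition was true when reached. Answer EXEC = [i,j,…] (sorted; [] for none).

0: ✓ CMP  NZCV=0010
1: ✓ ADDNE  r2←0xe9
2: · MOVEQ
3: ✓ CMP  NZCV=0011
4: · MOVCC
5: · SUBCC

EXEC = [1]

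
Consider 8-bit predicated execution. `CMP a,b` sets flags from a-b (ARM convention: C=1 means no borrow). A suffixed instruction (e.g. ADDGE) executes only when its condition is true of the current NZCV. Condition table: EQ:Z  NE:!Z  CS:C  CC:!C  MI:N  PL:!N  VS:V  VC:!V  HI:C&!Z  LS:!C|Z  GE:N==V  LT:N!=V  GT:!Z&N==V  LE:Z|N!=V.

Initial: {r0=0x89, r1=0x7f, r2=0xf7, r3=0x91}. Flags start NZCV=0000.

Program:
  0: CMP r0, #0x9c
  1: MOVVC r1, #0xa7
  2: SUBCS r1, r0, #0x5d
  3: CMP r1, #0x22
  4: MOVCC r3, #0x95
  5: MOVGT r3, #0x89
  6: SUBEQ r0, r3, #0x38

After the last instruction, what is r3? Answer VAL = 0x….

VAL = 0x91

0: ✓ CMP  NZCV=1000
1: ✓ MOVVC  r1←0xa7
2: · SUBCS
3: ✓ CMP  NZCV=1010
4: · MOVCC
5: · MOVGT
6: · SUBEQ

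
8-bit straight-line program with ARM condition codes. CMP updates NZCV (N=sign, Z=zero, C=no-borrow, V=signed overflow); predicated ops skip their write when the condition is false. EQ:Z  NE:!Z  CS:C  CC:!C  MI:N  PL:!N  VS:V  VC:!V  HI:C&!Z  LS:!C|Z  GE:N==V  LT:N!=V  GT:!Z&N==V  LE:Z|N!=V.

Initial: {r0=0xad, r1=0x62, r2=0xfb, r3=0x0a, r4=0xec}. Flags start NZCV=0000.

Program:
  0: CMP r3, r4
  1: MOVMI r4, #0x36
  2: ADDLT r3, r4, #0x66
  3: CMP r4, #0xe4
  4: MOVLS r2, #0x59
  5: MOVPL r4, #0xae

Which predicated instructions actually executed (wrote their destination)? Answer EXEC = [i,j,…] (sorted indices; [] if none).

0: ✓ CMP  NZCV=0000
1: · MOVMI
2: · ADDLT
3: ✓ CMP  NZCV=0010
4: · MOVLS
5: ✓ MOVPL  r4←0xae

EXEC = [5]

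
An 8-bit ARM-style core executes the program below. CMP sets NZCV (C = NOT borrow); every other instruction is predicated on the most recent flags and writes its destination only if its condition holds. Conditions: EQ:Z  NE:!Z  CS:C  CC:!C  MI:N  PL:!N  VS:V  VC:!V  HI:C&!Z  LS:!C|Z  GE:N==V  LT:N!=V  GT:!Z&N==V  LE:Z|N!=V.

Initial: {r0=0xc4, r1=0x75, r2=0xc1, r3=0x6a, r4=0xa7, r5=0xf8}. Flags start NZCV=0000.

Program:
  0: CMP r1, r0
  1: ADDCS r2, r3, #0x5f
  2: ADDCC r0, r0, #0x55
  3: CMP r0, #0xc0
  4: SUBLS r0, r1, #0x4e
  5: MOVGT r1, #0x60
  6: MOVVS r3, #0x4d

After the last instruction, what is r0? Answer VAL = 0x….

[0] flags=1001 → (cmp)
[1] flags=1001 CS?F → skip
[2] flags=1001 CC?T → r0=0x19
[3] flags=0000 → (cmp)
[4] flags=0000 LS?T → r0=0x27
[5] flags=0000 GT?T → r1=0x60
[6] flags=0000 VS?F → skip

VAL = 0x27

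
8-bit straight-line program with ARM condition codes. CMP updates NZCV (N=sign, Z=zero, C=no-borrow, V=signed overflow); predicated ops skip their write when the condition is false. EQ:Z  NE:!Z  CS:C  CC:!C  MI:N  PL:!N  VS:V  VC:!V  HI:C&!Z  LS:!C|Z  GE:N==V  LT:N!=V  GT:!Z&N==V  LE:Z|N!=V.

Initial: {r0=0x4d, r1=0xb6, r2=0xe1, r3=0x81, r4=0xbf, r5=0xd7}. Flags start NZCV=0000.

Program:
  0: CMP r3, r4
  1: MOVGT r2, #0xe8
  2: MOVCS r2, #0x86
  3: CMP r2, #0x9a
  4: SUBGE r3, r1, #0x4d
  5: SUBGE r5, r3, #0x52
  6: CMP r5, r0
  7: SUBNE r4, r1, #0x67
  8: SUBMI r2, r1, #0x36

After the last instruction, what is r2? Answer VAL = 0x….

[0] flags=1000 → (cmp)
[1] flags=1000 GT?F → skip
[2] flags=1000 CS?F → skip
[3] flags=0010 → (cmp)
[4] flags=0010 GE?T → r3=0x69
[5] flags=0010 GE?T → r5=0x17
[6] flags=1000 → (cmp)
[7] flags=1000 NE?T → r4=0x4f
[8] flags=1000 MI?T → r2=0x80

VAL = 0x80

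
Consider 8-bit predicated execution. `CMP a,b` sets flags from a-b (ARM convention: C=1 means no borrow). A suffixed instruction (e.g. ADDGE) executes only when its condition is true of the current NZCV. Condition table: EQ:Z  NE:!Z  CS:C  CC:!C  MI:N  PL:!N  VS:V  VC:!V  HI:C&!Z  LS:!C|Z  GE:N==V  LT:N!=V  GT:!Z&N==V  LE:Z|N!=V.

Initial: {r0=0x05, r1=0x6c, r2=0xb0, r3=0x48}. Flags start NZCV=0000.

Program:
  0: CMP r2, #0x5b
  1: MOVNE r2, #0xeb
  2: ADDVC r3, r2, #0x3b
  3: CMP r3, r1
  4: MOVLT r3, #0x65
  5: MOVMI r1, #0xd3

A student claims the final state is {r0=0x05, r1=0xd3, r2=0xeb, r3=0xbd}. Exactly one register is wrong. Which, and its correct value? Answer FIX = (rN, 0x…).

0: ✓ CMP  NZCV=0011
1: ✓ MOVNE  r2←0xeb
2: · ADDVC
3: ✓ CMP  NZCV=1000
4: ✓ MOVLT  r3←0x65
5: ✓ MOVMI  r1←0xd3

FIX = (r3, 0x65)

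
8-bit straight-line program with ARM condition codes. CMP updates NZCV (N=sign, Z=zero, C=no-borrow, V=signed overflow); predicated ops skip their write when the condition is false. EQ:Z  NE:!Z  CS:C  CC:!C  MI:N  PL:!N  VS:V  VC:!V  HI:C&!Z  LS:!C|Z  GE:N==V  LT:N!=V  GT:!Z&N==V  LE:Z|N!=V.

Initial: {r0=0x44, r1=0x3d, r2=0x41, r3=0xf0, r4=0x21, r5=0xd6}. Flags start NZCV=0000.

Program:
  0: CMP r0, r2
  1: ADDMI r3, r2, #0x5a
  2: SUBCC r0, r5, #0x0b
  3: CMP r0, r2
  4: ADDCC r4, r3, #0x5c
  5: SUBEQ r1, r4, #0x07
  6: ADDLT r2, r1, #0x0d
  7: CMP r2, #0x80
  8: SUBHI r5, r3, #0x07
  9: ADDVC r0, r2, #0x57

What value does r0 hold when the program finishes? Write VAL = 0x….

[0] flags=0010 → (cmp)
[1] flags=0010 MI?F → skip
[2] flags=0010 CC?F → skip
[3] flags=0010 → (cmp)
[4] flags=0010 CC?F → skip
[5] flags=0010 EQ?F → skip
[6] flags=0010 LT?F → skip
[7] flags=1001 → (cmp)
[8] flags=1001 HI?F → skip
[9] flags=1001 VC?F → skip

VAL = 0x44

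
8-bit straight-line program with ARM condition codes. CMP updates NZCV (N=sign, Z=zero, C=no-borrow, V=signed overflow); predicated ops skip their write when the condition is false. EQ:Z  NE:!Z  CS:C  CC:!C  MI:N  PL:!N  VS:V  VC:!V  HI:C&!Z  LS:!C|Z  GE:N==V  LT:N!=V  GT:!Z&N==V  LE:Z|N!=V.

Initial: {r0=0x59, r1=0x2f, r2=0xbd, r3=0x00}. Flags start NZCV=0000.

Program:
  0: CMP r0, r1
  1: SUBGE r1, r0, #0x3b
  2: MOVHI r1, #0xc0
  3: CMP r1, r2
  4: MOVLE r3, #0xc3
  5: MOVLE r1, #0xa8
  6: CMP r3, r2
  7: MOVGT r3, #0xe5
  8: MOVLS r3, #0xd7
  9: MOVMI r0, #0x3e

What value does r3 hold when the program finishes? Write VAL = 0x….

VAL = 0xd7

0: ✓ CMP  NZCV=0010
1: ✓ SUBGE  r1←0x1e
2: ✓ MOVHI  r1←0xc0
3: ✓ CMP  NZCV=0010
4: · MOVLE
5: · MOVLE
6: ✓ CMP  NZCV=0000
7: ✓ MOVGT  r3←0xe5
8: ✓ MOVLS  r3←0xd7
9: · MOVMI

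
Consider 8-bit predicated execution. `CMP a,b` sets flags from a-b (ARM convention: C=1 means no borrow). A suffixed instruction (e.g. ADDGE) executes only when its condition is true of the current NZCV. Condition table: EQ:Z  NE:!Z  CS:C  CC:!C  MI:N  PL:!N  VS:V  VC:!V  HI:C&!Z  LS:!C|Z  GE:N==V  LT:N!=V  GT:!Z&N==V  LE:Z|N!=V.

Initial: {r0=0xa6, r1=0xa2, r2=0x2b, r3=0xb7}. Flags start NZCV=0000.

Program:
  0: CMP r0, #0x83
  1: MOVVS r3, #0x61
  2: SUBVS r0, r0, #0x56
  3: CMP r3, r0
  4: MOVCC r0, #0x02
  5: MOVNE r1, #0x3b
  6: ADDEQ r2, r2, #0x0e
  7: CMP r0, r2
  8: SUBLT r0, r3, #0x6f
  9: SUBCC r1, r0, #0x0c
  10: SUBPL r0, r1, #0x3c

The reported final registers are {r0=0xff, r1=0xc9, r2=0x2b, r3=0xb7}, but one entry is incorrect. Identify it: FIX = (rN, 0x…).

[0] flags=0010 → (cmp)
[1] flags=0010 VS?F → skip
[2] flags=0010 VS?F → skip
[3] flags=0010 → (cmp)
[4] flags=0010 CC?F → skip
[5] flags=0010 NE?T → r1=0x3b
[6] flags=0010 EQ?F → skip
[7] flags=0011 → (cmp)
[8] flags=0011 LT?T → r0=0x48
[9] flags=0011 CC?F → skip
[10] flags=0011 PL?T → r0=0xff

FIX = (r1, 0x3b)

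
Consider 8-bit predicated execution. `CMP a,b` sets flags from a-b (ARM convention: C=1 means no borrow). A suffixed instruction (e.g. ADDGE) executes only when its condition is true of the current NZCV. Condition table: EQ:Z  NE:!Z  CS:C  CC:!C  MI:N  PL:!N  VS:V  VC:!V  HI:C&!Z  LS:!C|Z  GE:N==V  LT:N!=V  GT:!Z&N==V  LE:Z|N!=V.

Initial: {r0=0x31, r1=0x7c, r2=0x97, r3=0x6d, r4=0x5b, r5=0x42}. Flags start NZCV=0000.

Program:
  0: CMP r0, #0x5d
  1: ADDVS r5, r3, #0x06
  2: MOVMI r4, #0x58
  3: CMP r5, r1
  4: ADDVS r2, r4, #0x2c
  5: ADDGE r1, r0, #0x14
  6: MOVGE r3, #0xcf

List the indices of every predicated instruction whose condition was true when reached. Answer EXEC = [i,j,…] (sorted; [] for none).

EXEC = [2]

[0] flags=1000 → (cmp)
[1] flags=1000 VS?F → skip
[2] flags=1000 MI?T → r4=0x58
[3] flags=1000 → (cmp)
[4] flags=1000 VS?F → skip
[5] flags=1000 GE?F → skip
[6] flags=1000 GE?F → skip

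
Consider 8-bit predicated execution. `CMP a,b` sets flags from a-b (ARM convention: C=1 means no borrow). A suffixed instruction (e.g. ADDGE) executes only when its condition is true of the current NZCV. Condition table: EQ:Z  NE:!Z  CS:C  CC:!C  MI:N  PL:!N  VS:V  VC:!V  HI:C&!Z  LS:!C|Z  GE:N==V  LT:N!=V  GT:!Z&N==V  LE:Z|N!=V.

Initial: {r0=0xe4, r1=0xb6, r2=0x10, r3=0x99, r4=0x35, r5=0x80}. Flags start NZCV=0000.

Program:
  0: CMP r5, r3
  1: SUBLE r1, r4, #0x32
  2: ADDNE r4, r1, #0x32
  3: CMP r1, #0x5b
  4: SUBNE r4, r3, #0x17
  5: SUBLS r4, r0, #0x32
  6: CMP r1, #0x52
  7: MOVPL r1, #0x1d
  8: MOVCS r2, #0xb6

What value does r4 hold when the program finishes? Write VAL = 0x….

0: ✓ CMP  NZCV=1000
1: ✓ SUBLE  r1←0x03
2: ✓ ADDNE  r4←0x35
3: ✓ CMP  NZCV=1000
4: ✓ SUBNE  r4←0x82
5: ✓ SUBLS  r4←0xb2
6: ✓ CMP  NZCV=1000
7: · MOVPL
8: · MOVCS

VAL = 0xb2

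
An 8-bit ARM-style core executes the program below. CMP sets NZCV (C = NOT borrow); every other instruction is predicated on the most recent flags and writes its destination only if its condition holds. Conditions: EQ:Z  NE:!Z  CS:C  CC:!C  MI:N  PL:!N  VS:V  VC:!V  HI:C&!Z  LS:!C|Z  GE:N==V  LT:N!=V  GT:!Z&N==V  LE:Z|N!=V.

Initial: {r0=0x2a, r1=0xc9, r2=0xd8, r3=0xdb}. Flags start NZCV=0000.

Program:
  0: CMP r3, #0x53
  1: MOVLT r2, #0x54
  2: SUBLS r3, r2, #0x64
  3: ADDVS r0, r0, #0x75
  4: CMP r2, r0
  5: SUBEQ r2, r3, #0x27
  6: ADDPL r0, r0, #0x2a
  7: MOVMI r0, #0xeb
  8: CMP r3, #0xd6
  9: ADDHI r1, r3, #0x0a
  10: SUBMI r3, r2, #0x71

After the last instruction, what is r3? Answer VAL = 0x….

VAL = 0xdb

[0] flags=1010 → (cmp)
[1] flags=1010 LT?T → r2=0x54
[2] flags=1010 LS?F → skip
[3] flags=1010 VS?F → skip
[4] flags=0010 → (cmp)
[5] flags=0010 EQ?F → skip
[6] flags=0010 PL?T → r0=0x54
[7] flags=0010 MI?F → skip
[8] flags=0010 → (cmp)
[9] flags=0010 HI?T → r1=0xe5
[10] flags=0010 MI?F → skip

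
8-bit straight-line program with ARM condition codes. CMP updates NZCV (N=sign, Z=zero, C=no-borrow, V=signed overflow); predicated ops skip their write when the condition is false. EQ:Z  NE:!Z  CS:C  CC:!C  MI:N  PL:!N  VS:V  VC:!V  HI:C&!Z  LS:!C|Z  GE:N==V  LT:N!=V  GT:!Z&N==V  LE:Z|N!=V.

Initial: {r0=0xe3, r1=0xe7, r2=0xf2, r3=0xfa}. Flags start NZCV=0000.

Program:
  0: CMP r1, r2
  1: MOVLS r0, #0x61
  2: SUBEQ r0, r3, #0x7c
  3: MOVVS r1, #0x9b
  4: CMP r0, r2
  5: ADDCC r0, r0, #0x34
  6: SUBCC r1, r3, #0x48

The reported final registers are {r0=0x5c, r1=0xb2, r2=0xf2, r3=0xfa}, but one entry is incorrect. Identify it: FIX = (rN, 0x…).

[0] flags=1000 → (cmp)
[1] flags=1000 LS?T → r0=0x61
[2] flags=1000 EQ?F → skip
[3] flags=1000 VS?F → skip
[4] flags=0000 → (cmp)
[5] flags=0000 CC?T → r0=0x95
[6] flags=0000 CC?T → r1=0xb2

FIX = (r0, 0x95)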